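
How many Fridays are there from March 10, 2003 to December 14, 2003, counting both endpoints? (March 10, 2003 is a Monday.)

March 10, 2003 is a Monday; the first Friday on or after it is March 14, 2003 (4 days later).
From March 14, 2003 to December 14, 2003: 17 + 30 + 31 + 30 + 31 + 31 + 30 + 31 + 30 + 14 = 275 days (rest of March, April, May, June, July, August, September, October, November, December).
275 ÷ 7 = 39 full weeks with remainder 2, so 39 more Fridays after the first → 40.

40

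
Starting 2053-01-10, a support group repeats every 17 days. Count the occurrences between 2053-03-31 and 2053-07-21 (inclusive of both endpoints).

7

Occurrences land 17·i days after 2053-01-10 for i = 0, 1, 2, …
2053-03-31 is 80 days after the start; 80 ÷ 17 = 4 remainder 12; since the remainder is 12, round up to i = 5. First occurrence in the window: #6 on 2053-04-05 (5×17 = 85 days in).
2053-07-21 is 192 days after the start; 192 ÷ 17 = 11 remainder 5. Last occurrence in the window: #12 on 2053-07-16.
Occurrences #6 through #12: 7 in total.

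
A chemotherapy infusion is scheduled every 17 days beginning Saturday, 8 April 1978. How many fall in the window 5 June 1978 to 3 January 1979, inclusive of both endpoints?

Occurrences land 17·i days after 8 April 1978 for i = 0, 1, 2, …
5 June 1978 is 58 days after the start; 58 ÷ 17 = 3 remainder 7; since the remainder is 7, round up to i = 4. First occurrence in the window: #5 on 15 June 1978 (4×17 = 68 days in).
3 January 1979 is 270 days after the start; 270 ÷ 17 = 15 remainder 15. Last occurrence in the window: #16 on 19 December 1978.
Occurrences #5 through #16: 12 in total.

12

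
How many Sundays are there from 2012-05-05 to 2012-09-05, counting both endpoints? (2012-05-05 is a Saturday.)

18

2012-05-05 is a Saturday; the first Sunday on or after it is 2012-05-06 (1 day later).
From 2012-05-06 to 2012-09-05: 25 + 30 + 31 + 31 + 5 = 122 days (rest of May, June, July, August, September).
122 ÷ 7 = 17 full weeks with remainder 3, so 17 more Sundays after the first → 18.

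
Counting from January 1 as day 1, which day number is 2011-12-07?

Days in months before December: 31 + 28 + 31 + 30 + 31 + 30 + 31 + 31 + 30 + 31 + 30 = 334.
Plus 7 days into December → day 341.

341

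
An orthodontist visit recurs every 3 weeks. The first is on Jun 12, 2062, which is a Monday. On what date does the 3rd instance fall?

Jul 24, 2062

The 3rd occurrence is 2 intervals after the first: 2 × 21 = 42 days after Jun 12, 2062.
Jun has 30 days — 18 days to the end of Jun leaves 24.
24 days into Jul → Jul 24, 2062.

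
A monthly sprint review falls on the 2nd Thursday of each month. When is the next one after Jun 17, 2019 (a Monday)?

Jul 11, 2019

Jun 2019 starts on a Saturday; its first Thursday is the 6th, so the 2nd Thursday is the 13th — Jun 13, 2019.
That is not after Jun 17, 2019, so look at Jul 2019.
Jul 2019 starts on a Monday; its first Thursday is the 4th, so the 2nd Thursday is the 11th — Jul 11, 2019.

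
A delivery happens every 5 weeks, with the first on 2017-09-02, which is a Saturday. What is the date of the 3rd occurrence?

The 3rd occurrence is 2 intervals after the first: 2 × 35 = 70 days after 2017-09-02.
September has 30 days — 28 days to the end of September leaves 42.
October has 31 days (11 left).
11 days into November → 2017-11-11.

2017-11-11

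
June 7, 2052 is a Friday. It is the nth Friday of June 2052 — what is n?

Day 7 falls in week ⌈7/7⌉ of the month.
Days 1–7 hold the 1st Friday, 8–14 the 2nd, 15–21 the 3rd, 22–28 the 4th, 29–31 the 5th.
7 is in the range for the 1st.

1st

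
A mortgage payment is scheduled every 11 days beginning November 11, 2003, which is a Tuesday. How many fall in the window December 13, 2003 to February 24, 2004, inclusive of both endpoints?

7

Occurrences land 11·i days after November 11, 2003 for i = 0, 1, 2, …
December 13, 2003 is 32 days after the start; 32 ÷ 11 = 2 remainder 10; since the remainder is 10, round up to i = 3. First occurrence in the window: #4 on December 14, 2003 (3×11 = 33 days in).
February 24, 2004 is 105 days after the start; 105 ÷ 11 = 9 remainder 6. Last occurrence in the window: #10 on February 18, 2004.
Occurrences #4 through #10: 7 in total.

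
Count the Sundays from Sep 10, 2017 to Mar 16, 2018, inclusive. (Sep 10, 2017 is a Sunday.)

27

Sep 10, 2017 is a Sunday; the first Sunday on or after it is Sep 10, 2017.
From Sep 10, 2017 to Mar 16, 2018: 20 + 31 + 30 + 31 + 31 + 28 + 16 = 187 days (rest of Sep, Oct, Nov, Dec, Jan, Feb, Mar).
187 ÷ 7 = 26 full weeks with remainder 5, so 26 more Sundays after the first → 27.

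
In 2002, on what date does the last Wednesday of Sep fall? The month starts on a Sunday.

Sep 2002 begins on a Sunday, so the first Wednesday is Sep 4 (3 days later).
Sep 2002 has 30 days. Adding weeks: 4, 11, 18, 25 — the last one ≤ 30 is the 25th.

Sep 25, 2002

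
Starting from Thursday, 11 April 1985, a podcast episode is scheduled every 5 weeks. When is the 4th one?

25 July 1985

The 4th occurrence is 3 intervals after the first: 3 × 35 = 105 days after 11 April 1985.
April has 30 days — 19 days to the end of April leaves 86.
May has 31 days (55 left).
June has 30 days (25 left).
25 days into July → 25 July 1985.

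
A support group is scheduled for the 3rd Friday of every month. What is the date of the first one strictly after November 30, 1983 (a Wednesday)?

November 1983 starts on a Tuesday; its first Friday is the 4th, so the 3rd Friday is the 18th — November 18, 1983.
That is not after November 30, 1983, so look at December 1983.
December 1983 starts on a Thursday; its first Friday is the 2nd, so the 3rd Friday is the 16th — December 16, 1983.

December 16, 1983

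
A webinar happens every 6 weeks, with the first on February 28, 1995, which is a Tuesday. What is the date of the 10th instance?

March 12, 1996

The 10th occurrence is 9 intervals after the first: 9 × 42 = 378 days after February 28, 1995.
February has 28 days — 0 days to the end of February leaves 378.
March has 31 days (347 left).
April has 30 days (317 left).
May has 31 days (286 left).
June has 30 days (256 left).
July has 31 days (225 left).
August has 31 days (194 left).
September has 30 days (164 left).
October has 31 days (133 left).
November has 30 days (103 left).
December has 31 days (72 left).
January has 31 days (41 left).
February has 29 days (12 left).
12 days into March → March 12, 1996.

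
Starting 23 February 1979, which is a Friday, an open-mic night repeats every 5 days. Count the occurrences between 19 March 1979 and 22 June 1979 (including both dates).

Occurrences land 5·i days after 23 February 1979 for i = 0, 1, 2, …
19 March 1979 is 24 days after the start; 24 ÷ 5 = 4 remainder 4; since the remainder is 4, round up to i = 5. First occurrence in the window: #6 on 20 March 1979 (5×5 = 25 days in).
22 June 1979 is 119 days after the start; 119 ÷ 5 = 23 remainder 4. Last occurrence in the window: #24 on 18 June 1979.
Occurrences #6 through #24: 19 in total.

19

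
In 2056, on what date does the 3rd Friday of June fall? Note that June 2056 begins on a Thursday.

June 16, 2056

June 2056 begins on a Thursday, so the first Friday is June 2 (1 day later).
The 3rd Friday is 2 weeks later: 2 + 14 = 16.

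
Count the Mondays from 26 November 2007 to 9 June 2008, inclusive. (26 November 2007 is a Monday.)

26 November 2007 is a Monday; the first Monday on or after it is 26 November 2007.
From 26 November 2007 to 9 June 2008: 4 + 31 + 31 + 29 + 31 + 30 + 31 + 9 = 196 days (rest of November, December, January, February, March, April, May, June).
196 ÷ 7 = 28 full weeks with remainder 0, so 28 more Mondays after the first → 29.

29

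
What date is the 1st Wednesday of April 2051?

2051-04-05

April 2051 begins on a Saturday, so the first Wednesday is April 5 (4 days later).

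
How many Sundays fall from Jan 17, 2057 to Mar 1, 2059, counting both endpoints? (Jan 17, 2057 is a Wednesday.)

110

Jan 17, 2057 is a Wednesday; the first Sunday on or after it is Jan 21, 2057 (4 days later).
From Jan 21, 2057 to Mar 1, 2059: 344 + 365 + 60 = 769 days (rest of 2057, 2058, to Mar 1, 2059 in 2059).
769 ÷ 7 = 109 full weeks with remainder 6, so 109 more Sundays after the first → 110.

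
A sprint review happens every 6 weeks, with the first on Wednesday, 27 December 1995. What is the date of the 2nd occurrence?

The 2nd occurrence is 1 interval after the first: 1 × 42 = 42 days after 27 December 1995.
December has 31 days — 4 days to the end of December leaves 38.
January has 31 days (7 left).
7 days into February → 7 February 1996.

7 February 1996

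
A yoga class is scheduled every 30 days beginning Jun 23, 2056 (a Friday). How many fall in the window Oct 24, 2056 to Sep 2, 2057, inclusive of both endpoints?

Occurrences land 30·i days after Jun 23, 2056 for i = 0, 1, 2, …
Oct 24, 2056 is 123 days after the start; 123 ÷ 30 = 4 remainder 3; since the remainder is 3, round up to i = 5. First occurrence in the window: #6 on Nov 20, 2056 (5×30 = 150 days in).
Sep 2, 2057 is 436 days after the start; 436 ÷ 30 = 14 remainder 16. Last occurrence in the window: #15 on Aug 17, 2057.
Occurrences #6 through #15: 10 in total.

10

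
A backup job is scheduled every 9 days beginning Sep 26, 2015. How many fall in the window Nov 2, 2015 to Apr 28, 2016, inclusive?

19

Occurrences land 9·i days after Sep 26, 2015 for i = 0, 1, 2, …
Nov 2, 2015 is 37 days after the start; 37 ÷ 9 = 4 remainder 1; since the remainder is 1, round up to i = 5. First occurrence in the window: #6 on Nov 10, 2015 (5×9 = 45 days in).
Apr 28, 2016 is 215 days after the start; 215 ÷ 9 = 23 remainder 8. Last occurrence in the window: #24 on Apr 20, 2016.
Occurrences #6 through #24: 19 in total.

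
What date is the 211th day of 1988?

January has 31 days (211 − 31 = 180 remain).
February has 29 days (180 − 29 = 151 remain).
March has 31 days (151 − 31 = 120 remain).
April has 30 days (120 − 30 = 90 remain).
May has 31 days (90 − 31 = 59 remain).
June has 30 days (59 − 30 = 29 remain).
29 into July → July 29.

July 29, 1988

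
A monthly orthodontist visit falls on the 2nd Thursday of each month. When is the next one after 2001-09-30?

2001-10-11

September 2001 starts on a Saturday; its first Thursday is the 6th, so the 2nd Thursday is the 13th — 2001-09-13.
That is not after 2001-09-30, so look at October 2001.
October 2001 starts on a Monday; its first Thursday is the 4th, so the 2nd Thursday is the 11th — 2001-10-11.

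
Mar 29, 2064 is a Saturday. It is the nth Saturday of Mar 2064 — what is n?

Day 29 falls in week ⌈29/7⌉ of the month.
Days 1–7 hold the 1st Saturday, 8–14 the 2nd, 15–21 the 3rd, 22–28 the 4th, 29–31 the 5th.
29 is in the range for the 5th.

5th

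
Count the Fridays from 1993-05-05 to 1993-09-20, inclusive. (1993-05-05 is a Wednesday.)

1993-05-05 is a Wednesday; the first Friday on or after it is 1993-05-07 (2 days later).
From 1993-05-07 to 1993-09-20: 24 + 30 + 31 + 31 + 20 = 136 days (rest of May, June, July, August, September).
136 ÷ 7 = 19 full weeks with remainder 3, so 19 more Fridays after the first → 20.

20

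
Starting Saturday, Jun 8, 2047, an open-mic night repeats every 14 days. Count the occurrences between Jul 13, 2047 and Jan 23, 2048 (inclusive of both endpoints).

Occurrences land 14·i days after Jun 8, 2047 for i = 0, 1, 2, …
Jul 13, 2047 is 35 days after the start; 35 ÷ 14 = 2 remainder 7; since the remainder is 7, round up to i = 3. First occurrence in the window: #4 on Jul 20, 2047 (3×14 = 42 days in).
Jan 23, 2048 is 229 days after the start; 229 ÷ 14 = 16 remainder 5. Last occurrence in the window: #17 on Jan 18, 2048.
Occurrences #4 through #17: 14 in total.

14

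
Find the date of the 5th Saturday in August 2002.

August 31, 2002

August 2002 begins on a Thursday, so the first Saturday is August 3 (2 days later).
The 5th Saturday is 4 weeks later: 3 + 28 = 31.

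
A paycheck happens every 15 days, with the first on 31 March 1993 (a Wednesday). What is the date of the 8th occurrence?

The 8th occurrence is 7 intervals after the first: 7 × 15 = 105 days after 31 March 1993.
March has 31 days — 0 days to the end of March leaves 105.
April has 30 days (75 left).
May has 31 days (44 left).
June has 30 days (14 left).
14 days into July → 14 July 1993.

14 July 1993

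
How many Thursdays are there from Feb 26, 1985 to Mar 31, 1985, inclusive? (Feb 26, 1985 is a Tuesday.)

Feb 26, 1985 is a Tuesday; the first Thursday on or after it is Feb 28, 1985 (2 days later).
From Feb 28, 1985 to Mar 31, 1985: 0 + 31 = 31 days (rest of Feb, Mar).
31 ÷ 7 = 4 full weeks with remainder 3, so 4 more Thursdays after the first → 5.

5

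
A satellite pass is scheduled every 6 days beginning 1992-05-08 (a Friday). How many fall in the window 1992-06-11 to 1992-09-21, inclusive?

17

Occurrences land 6·i days after 1992-05-08 for i = 0, 1, 2, …
1992-06-11 is 34 days after the start; 34 ÷ 6 = 5 remainder 4; since the remainder is 4, round up to i = 6. First occurrence in the window: #7 on 1992-06-13 (6×6 = 36 days in).
1992-09-21 is 136 days after the start; 136 ÷ 6 = 22 remainder 4. Last occurrence in the window: #23 on 1992-09-17.
Occurrences #7 through #23: 17 in total.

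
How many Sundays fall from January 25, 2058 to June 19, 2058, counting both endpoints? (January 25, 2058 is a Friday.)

21

January 25, 2058 is a Friday; the first Sunday on or after it is January 27, 2058 (2 days later).
From January 27, 2058 to June 19, 2058: 4 + 28 + 31 + 30 + 31 + 19 = 143 days (rest of January, February, March, April, May, June).
143 ÷ 7 = 20 full weeks with remainder 3, so 20 more Sundays after the first → 21.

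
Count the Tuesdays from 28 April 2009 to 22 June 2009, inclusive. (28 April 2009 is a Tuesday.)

28 April 2009 is a Tuesday; the first Tuesday on or after it is 28 April 2009.
From 28 April 2009 to 22 June 2009: 2 + 31 + 22 = 55 days (rest of April, May, June).
55 ÷ 7 = 7 full weeks with remainder 6, so 7 more Tuesdays after the first → 8.

8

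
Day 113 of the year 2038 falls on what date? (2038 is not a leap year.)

2038-04-23

January has 31 days (113 − 31 = 82 remain).
February has 28 days (82 − 28 = 54 remain).
March has 31 days (54 − 31 = 23 remain).
23 into April → April 23.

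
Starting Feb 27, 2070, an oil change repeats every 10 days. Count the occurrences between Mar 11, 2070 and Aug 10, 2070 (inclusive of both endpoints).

Occurrences land 10·i days after Feb 27, 2070 for i = 0, 1, 2, …
Mar 11, 2070 is 12 days after the start; 12 ÷ 10 = 1 remainder 2; since the remainder is 2, round up to i = 2. First occurrence in the window: #3 on Mar 19, 2070 (2×10 = 20 days in).
Aug 10, 2070 is 164 days after the start; 164 ÷ 10 = 16 remainder 4. Last occurrence in the window: #17 on Aug 6, 2070.
Occurrences #3 through #17: 15 in total.

15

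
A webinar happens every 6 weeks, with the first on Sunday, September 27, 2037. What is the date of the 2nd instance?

The 2nd occurrence is 1 interval after the first: 1 × 42 = 42 days after September 27, 2037.
September has 30 days — 3 days to the end of September leaves 39.
October has 31 days (8 left).
8 days into November → November 8, 2037.

November 8, 2037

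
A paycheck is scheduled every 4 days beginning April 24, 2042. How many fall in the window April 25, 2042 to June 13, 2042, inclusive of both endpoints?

12

Occurrences land 4·i days after April 24, 2042 for i = 0, 1, 2, …
April 25, 2042 is 1 day after the start; 1 ÷ 4 = 0 remainder 1; since the remainder is 1, round up to i = 1. First occurrence in the window: #2 on April 28, 2042 (1×4 = 4 days in).
June 13, 2042 is 50 days after the start; 50 ÷ 4 = 12 remainder 2. Last occurrence in the window: #13 on June 11, 2042.
Occurrences #2 through #13: 12 in total.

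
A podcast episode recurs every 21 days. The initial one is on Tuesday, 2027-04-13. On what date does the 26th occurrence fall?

The 26th occurrence is 25 intervals after the first: 25 × 21 = 525 days after 2027-04-13.
April has 30 days — 17 days to the end of April leaves 508.
From end of April to end of 2027 is 245 days (263 left).
January has 31 days (232 left).
February has 29 days (203 left).
March has 31 days (172 left).
April has 30 days (142 left).
May has 31 days (111 left).
June has 30 days (81 left).
July has 31 days (50 left).
August has 31 days (19 left).
19 days into September → 2028-09-19.

2028-09-19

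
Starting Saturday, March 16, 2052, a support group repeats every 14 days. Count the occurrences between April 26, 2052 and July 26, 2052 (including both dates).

7

Occurrences land 14·i days after March 16, 2052 for i = 0, 1, 2, …
April 26, 2052 is 41 days after the start; 41 ÷ 14 = 2 remainder 13; since the remainder is 13, round up to i = 3. First occurrence in the window: #4 on April 27, 2052 (3×14 = 42 days in).
July 26, 2052 is 132 days after the start; 132 ÷ 14 = 9 remainder 6. Last occurrence in the window: #10 on July 20, 2052.
Occurrences #4 through #10: 7 in total.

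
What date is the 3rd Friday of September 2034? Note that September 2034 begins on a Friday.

September 2034 begins on a Friday, so the first Friday is September 1.
The 3rd Friday is 2 weeks later: 1 + 14 = 15.

2034-09-15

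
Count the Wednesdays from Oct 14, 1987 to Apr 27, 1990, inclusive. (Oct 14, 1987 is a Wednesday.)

133

Oct 14, 1987 is a Wednesday; the first Wednesday on or after it is Oct 14, 1987.
From Oct 14, 1987 to Apr 27, 1990: 78 + 366 + 365 + 117 = 926 days (rest of 1987, 1988, 1989, to Apr 27, 1990 in 1990).
926 ÷ 7 = 132 full weeks with remainder 2, so 132 more Wednesdays after the first → 133.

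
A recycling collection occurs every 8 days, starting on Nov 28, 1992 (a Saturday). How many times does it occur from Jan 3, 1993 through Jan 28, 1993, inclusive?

3

Occurrences land 8·i days after Nov 28, 1992 for i = 0, 1, 2, …
Jan 3, 1993 is 36 days after the start; 36 ÷ 8 = 4 remainder 4; since the remainder is 4, round up to i = 5. First occurrence in the window: #6 on Jan 7, 1993 (5×8 = 40 days in).
Jan 28, 1993 is 61 days after the start; 61 ÷ 8 = 7 remainder 5. Last occurrence in the window: #8 on Jan 23, 1993.
Occurrences #6 through #8: 3 in total.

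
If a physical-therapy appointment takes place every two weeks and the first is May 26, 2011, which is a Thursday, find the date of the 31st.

The 31st occurrence is 30 intervals after the first: 30 × 14 = 420 days after May 26, 2011.
May has 31 days — 5 days to the end of May leaves 415.
From end of May to end of 2011 is 214 days (201 left).
Jan has 31 days (170 left).
Feb has 29 days (141 left).
Mar has 31 days (110 left).
Apr has 30 days (80 left).
May has 31 days (49 left).
Jun has 30 days (19 left).
19 days into Jul → Jul 19, 2012.

Jul 19, 2012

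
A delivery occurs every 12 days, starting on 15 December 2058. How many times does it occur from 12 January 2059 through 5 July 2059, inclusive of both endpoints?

Occurrences land 12·i days after 15 December 2058 for i = 0, 1, 2, …
12 January 2059 is 28 days after the start; 28 ÷ 12 = 2 remainder 4; since the remainder is 4, round up to i = 3. First occurrence in the window: #4 on 20 January 2059 (3×12 = 36 days in).
5 July 2059 is 202 days after the start; 202 ÷ 12 = 16 remainder 10. Last occurrence in the window: #17 on 25 June 2059.
Occurrences #4 through #17: 14 in total.

14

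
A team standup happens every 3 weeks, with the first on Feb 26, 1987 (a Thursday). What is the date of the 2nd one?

Mar 19, 1987

The 2nd occurrence is 1 interval after the first: 1 × 21 = 21 days after Feb 26, 1987.
Feb has 28 days — 2 days to the end of Feb leaves 19.
19 days into Mar → Mar 19, 1987.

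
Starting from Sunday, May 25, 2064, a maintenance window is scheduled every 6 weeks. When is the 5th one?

Nov 9, 2064

The 5th occurrence is 4 intervals after the first: 4 × 42 = 168 days after May 25, 2064.
May has 31 days — 6 days to the end of May leaves 162.
Jun has 30 days (132 left).
Jul has 31 days (101 left).
Aug has 31 days (70 left).
Sep has 30 days (40 left).
Oct has 31 days (9 left).
9 days into Nov → Nov 9, 2064.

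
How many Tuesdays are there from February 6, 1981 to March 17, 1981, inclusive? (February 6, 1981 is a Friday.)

6

February 6, 1981 is a Friday; the first Tuesday on or after it is February 10, 1981 (4 days later).
From February 10, 1981 to March 17, 1981: 18 + 17 = 35 days (rest of February, March).
35 ÷ 7 = 5 full weeks with remainder 0, so 5 more Tuesdays after the first → 6.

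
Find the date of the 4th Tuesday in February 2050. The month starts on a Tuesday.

2050-02-22

February 2050 begins on a Tuesday, so the first Tuesday is February 1.
The 4th Tuesday is 3 weeks later: 1 + 21 = 22.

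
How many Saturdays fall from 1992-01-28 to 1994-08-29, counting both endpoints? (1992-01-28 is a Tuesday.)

1992-01-28 is a Tuesday; the first Saturday on or after it is 1992-02-01 (4 days later).
From 1992-02-01 to 1994-08-29: 334 + 365 + 241 = 940 days (rest of 1992, 1993, to 1994-08-29 in 1994).
940 ÷ 7 = 134 full weeks with remainder 2, so 134 more Saturdays after the first → 135.

135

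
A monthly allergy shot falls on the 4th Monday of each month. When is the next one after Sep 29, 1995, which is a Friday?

Oct 23, 1995

Sep 1995 starts on a Friday; its first Monday is the 4th, so the 4th Monday is the 25th — Sep 25, 1995.
That is not after Sep 29, 1995, so look at Oct 1995.
Oct 1995 starts on a Sunday; its first Monday is the 2nd, so the 4th Monday is the 23rd — Oct 23, 1995.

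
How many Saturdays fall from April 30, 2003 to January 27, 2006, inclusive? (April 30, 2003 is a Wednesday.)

143

April 30, 2003 is a Wednesday; the first Saturday on or after it is May 3, 2003 (3 days later).
From May 3, 2003 to January 27, 2006: 242 + 366 + 365 + 27 = 1000 days (rest of 2003, 2004, 2005, to January 27, 2006 in 2006).
1000 ÷ 7 = 142 full weeks with remainder 6, so 142 more Saturdays after the first → 143.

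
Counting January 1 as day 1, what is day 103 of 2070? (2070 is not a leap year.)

Apr 13, 2070

Jan has 31 days (103 − 31 = 72 remain).
Feb has 28 days (72 − 28 = 44 remain).
Mar has 31 days (44 − 31 = 13 remain).
13 into Apr → Apr 13.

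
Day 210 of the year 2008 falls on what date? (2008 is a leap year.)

2008-07-28

January has 31 days (210 − 31 = 179 remain).
February has 29 days (179 − 29 = 150 remain).
March has 31 days (150 − 31 = 119 remain).
April has 30 days (119 − 30 = 89 remain).
May has 31 days (89 − 31 = 58 remain).
June has 30 days (58 − 30 = 28 remain).
28 into July → July 28.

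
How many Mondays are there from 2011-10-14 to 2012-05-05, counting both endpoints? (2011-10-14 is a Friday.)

2011-10-14 is a Friday; the first Monday on or after it is 2011-10-17 (3 days later).
From 2011-10-17 to 2012-05-05: 14 + 30 + 31 + 31 + 29 + 31 + 30 + 5 = 201 days (rest of October, November, December, January, February, March, April, May).
201 ÷ 7 = 28 full weeks with remainder 5, so 28 more Mondays after the first → 29.

29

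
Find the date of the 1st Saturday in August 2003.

The first Saturday of August 2003 is August 2.

August 2, 2003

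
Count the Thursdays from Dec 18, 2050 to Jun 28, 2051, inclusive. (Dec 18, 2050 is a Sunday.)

27

Dec 18, 2050 is a Sunday; the first Thursday on or after it is Dec 22, 2050 (4 days later).
From Dec 22, 2050 to Jun 28, 2051: 9 + 31 + 28 + 31 + 30 + 31 + 28 = 188 days (rest of Dec, Jan, Feb, Mar, Apr, May, Jun).
188 ÷ 7 = 26 full weeks with remainder 6, so 26 more Thursdays after the first → 27.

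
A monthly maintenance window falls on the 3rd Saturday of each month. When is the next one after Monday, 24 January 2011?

January 2011 starts on a Saturday; its first Saturday is the 1st, so the 3rd Saturday is the 15th — 15 January 2011.
That is not after 24 January 2011, so look at February 2011.
February 2011 starts on a Tuesday; its first Saturday is the 5th, so the 3rd Saturday is the 19th — 19 February 2011.

19 February 2011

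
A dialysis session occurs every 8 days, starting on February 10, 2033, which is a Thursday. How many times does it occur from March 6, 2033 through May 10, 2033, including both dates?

Occurrences land 8·i days after February 10, 2033 for i = 0, 1, 2, …
March 6, 2033 is 24 days after the start; 24 ÷ 8 = 3 remainder 0. First occurrence in the window: #4 on March 6, 2033 (3×8 = 24 days in).
May 10, 2033 is 89 days after the start; 89 ÷ 8 = 11 remainder 1. Last occurrence in the window: #12 on May 9, 2033.
Occurrences #4 through #12: 9 in total.

9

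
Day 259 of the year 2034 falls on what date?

16 September 2034

January has 31 days (259 − 31 = 228 remain).
February has 28 days (228 − 28 = 200 remain).
March has 31 days (200 − 31 = 169 remain).
April has 30 days (169 − 30 = 139 remain).
May has 31 days (139 − 31 = 108 remain).
June has 30 days (108 − 30 = 78 remain).
July has 31 days (78 − 31 = 47 remain).
August has 31 days (47 − 31 = 16 remain).
16 into September → September 16.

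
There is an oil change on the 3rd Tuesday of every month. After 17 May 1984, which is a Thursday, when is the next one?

May 1984 starts on a Tuesday; its first Tuesday is the 1st, so the 3rd Tuesday is the 15th — 15 May 1984.
That is not after 17 May 1984, so look at June 1984.
June 1984 starts on a Friday; its first Tuesday is the 5th, so the 3rd Tuesday is the 19th — 19 June 1984.

19 June 1984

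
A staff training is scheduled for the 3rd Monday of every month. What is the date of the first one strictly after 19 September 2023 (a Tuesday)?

16 October 2023

September 2023 starts on a Friday; its first Monday is the 4th, so the 3rd Monday is the 18th — 18 September 2023.
That is not after 19 September 2023, so look at October 2023.
October 2023 starts on a Sunday; its first Monday is the 2nd, so the 3rd Monday is the 16th — 16 October 2023.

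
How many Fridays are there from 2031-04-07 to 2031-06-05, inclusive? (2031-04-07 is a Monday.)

2031-04-07 is a Monday; the first Friday on or after it is 2031-04-11 (4 days later).
From 2031-04-11 to 2031-06-05: 19 + 31 + 5 = 55 days (rest of April, May, June).
55 ÷ 7 = 7 full weeks with remainder 6, so 7 more Fridays after the first → 8.

8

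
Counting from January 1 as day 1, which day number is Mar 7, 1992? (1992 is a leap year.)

67

Days in months before Mar: 31 + 29 = 60.
Plus 7 days into Mar → day 67.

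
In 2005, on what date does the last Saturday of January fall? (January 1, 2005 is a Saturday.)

January 29, 2005

January 2005 begins on a Saturday, so the first Saturday is January 1.
January 2005 has 31 days. Adding weeks: 1, 8, 15, 22, 29 — the last one ≤ 31 is the 29th.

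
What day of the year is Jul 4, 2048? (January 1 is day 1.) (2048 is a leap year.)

Days in months before Jul: 31 + 29 + 31 + 30 + 31 + 30 = 182.
Plus 4 days into Jul → day 186.

186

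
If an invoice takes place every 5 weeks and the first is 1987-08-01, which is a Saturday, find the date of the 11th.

The 11th occurrence is 10 intervals after the first: 10 × 35 = 350 days after 1987-08-01.
August has 31 days — 30 days to the end of August leaves 320.
September has 30 days (290 left).
October has 31 days (259 left).
November has 30 days (229 left).
December has 31 days (198 left).
January has 31 days (167 left).
February has 29 days (138 left).
March has 31 days (107 left).
April has 30 days (77 left).
May has 31 days (46 left).
June has 30 days (16 left).
16 days into July → 1988-07-16.

1988-07-16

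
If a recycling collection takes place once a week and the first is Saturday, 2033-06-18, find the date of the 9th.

The 9th occurrence is 8 intervals after the first: 8 × 7 = 56 days after 2033-06-18.
June has 30 days — 12 days to the end of June leaves 44.
July has 31 days (13 left).
13 days into August → 2033-08-13.

2033-08-13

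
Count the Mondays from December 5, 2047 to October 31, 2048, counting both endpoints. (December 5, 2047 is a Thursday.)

December 5, 2047 is a Thursday; the first Monday on or after it is December 9, 2047 (4 days later).
From December 9, 2047 to October 31, 2048: 22 + 31 + 29 + 31 + 30 + 31 + 30 + 31 + 31 + 30 + 31 = 327 days (rest of December, January, February, March, April, May, June, July, August, September, October).
327 ÷ 7 = 46 full weeks with remainder 5, so 46 more Mondays after the first → 47.

47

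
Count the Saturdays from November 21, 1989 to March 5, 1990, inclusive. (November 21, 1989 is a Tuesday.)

November 21, 1989 is a Tuesday; the first Saturday on or after it is November 25, 1989 (4 days later).
From November 25, 1989 to March 5, 1990: 5 + 31 + 31 + 28 + 5 = 100 days (rest of November, December, January, February, March).
100 ÷ 7 = 14 full weeks with remainder 2, so 14 more Saturdays after the first → 15.

15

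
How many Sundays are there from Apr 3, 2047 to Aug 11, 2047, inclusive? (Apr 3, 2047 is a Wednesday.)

Apr 3, 2047 is a Wednesday; the first Sunday on or after it is Apr 7, 2047 (4 days later).
From Apr 7, 2047 to Aug 11, 2047: 23 + 31 + 30 + 31 + 11 = 126 days (rest of Apr, May, Jun, Jul, Aug).
126 ÷ 7 = 18 full weeks with remainder 0, so 18 more Sundays after the first → 19.

19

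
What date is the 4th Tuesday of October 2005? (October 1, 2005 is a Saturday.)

2005-10-25

October 2005 begins on a Saturday, so the first Tuesday is October 4 (3 days later).
The 4th Tuesday is 3 weeks later: 4 + 21 = 25.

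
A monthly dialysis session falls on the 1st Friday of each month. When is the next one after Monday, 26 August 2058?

6 September 2058

August 2058 starts on a Thursday, so its 1st Friday is 2 August 2058 (1 day in).
That is not after 26 August 2058, so look at September 2058.
September 2058 starts on a Sunday, so its 1st Friday is 6 September 2058 (5 days in).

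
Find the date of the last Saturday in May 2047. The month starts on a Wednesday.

May 25, 2047

May 2047 begins on a Wednesday, so the first Saturday is May 4 (3 days later).
May 2047 has 31 days. Adding weeks: 4, 11, 18, 25 — the last one ≤ 31 is the 25th.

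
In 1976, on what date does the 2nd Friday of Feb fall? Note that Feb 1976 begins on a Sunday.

Feb 1976 begins on a Sunday, so the first Friday is Feb 6 (5 days later).
The 2nd Friday is 1 weeks later: 6 + 7 = 13.

Feb 13, 1976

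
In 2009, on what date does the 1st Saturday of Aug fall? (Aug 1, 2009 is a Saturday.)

Aug 1, 2009

Aug 2009 begins on a Saturday, so the first Saturday is Aug 1.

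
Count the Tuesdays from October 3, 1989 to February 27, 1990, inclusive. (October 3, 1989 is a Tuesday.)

22

October 3, 1989 is a Tuesday; the first Tuesday on or after it is October 3, 1989.
From October 3, 1989 to February 27, 1990: 28 + 30 + 31 + 31 + 27 = 147 days (rest of October, November, December, January, February).
147 ÷ 7 = 21 full weeks with remainder 0, so 21 more Tuesdays after the first → 22.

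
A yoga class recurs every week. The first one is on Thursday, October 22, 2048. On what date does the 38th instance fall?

The 38th occurrence is 37 intervals after the first: 37 × 7 = 259 days after October 22, 2048.
October has 31 days — 9 days to the end of October leaves 250.
November has 30 days (220 left).
December has 31 days (189 left).
January has 31 days (158 left).
February has 28 days (130 left).
March has 31 days (99 left).
April has 30 days (69 left).
May has 31 days (38 left).
June has 30 days (8 left).
8 days into July → July 8, 2049.

July 8, 2049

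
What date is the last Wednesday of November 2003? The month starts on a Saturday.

2003-11-26

November 2003 begins on a Saturday, so the first Wednesday is November 5 (4 days later).
November 2003 has 30 days. Adding weeks: 5, 12, 19, 26 — the last one ≤ 30 is the 26th.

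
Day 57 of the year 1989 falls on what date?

January has 31 days (57 − 31 = 26 remain).
26 into February → February 26.

1989-02-26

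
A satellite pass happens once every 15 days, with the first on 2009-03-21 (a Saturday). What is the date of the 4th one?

2009-05-05

The 4th occurrence is 3 intervals after the first: 3 × 15 = 45 days after 2009-03-21.
March has 31 days — 10 days to the end of March leaves 35.
April has 30 days (5 left).
5 days into May → 2009-05-05.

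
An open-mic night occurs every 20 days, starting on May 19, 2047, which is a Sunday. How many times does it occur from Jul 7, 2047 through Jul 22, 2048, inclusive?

19

Occurrences land 20·i days after May 19, 2047 for i = 0, 1, 2, …
Jul 7, 2047 is 49 days after the start; 49 ÷ 20 = 2 remainder 9; since the remainder is 9, round up to i = 3. First occurrence in the window: #4 on Jul 18, 2047 (3×20 = 60 days in).
Jul 22, 2048 is 430 days after the start; 430 ÷ 20 = 21 remainder 10. Last occurrence in the window: #22 on Jul 12, 2048.
Occurrences #4 through #22: 19 in total.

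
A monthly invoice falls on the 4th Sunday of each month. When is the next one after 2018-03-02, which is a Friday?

March 2018 starts on a Thursday; its first Sunday is the 4th, so the 4th Sunday is the 25th — 2018-03-25.
2018-03-25 is after 2018-03-02, so that is the next one.

2018-03-25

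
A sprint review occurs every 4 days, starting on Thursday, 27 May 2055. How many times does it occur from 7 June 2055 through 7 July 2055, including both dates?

Occurrences land 4·i days after 27 May 2055 for i = 0, 1, 2, …
7 June 2055 is 11 days after the start; 11 ÷ 4 = 2 remainder 3; since the remainder is 3, round up to i = 3. First occurrence in the window: #4 on 8 June 2055 (3×4 = 12 days in).
7 July 2055 is 41 days after the start; 41 ÷ 4 = 10 remainder 1. Last occurrence in the window: #11 on 6 July 2055.
Occurrences #4 through #11: 8 in total.

8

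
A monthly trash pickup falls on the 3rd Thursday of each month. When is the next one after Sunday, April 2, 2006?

April 20, 2006

April 2006 starts on a Saturday; its first Thursday is the 6th, so the 3rd Thursday is the 20th — April 20, 2006.
April 20, 2006 is after April 2, 2006, so that is the next one.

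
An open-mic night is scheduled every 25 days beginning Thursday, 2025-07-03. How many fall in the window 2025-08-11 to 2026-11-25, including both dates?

19

Occurrences land 25·i days after 2025-07-03 for i = 0, 1, 2, …
2025-08-11 is 39 days after the start; 39 ÷ 25 = 1 remainder 14; since the remainder is 14, round up to i = 2. First occurrence in the window: #3 on 2025-08-22 (2×25 = 50 days in).
2026-11-25 is 510 days after the start; 510 ÷ 25 = 20 remainder 10. Last occurrence in the window: #21 on 2026-11-15.
Occurrences #3 through #21: 19 in total.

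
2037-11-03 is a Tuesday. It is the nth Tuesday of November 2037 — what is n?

Day 3 falls in week ⌈3/7⌉ of the month.
Days 1–7 hold the 1st Tuesday, 8–14 the 2nd, 15–21 the 3rd, 22–28 the 4th, 29–31 the 5th.
3 is in the range for the 1st.

1st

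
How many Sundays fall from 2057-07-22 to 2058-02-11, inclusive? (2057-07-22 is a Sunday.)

2057-07-22 is a Sunday; the first Sunday on or after it is 2057-07-22.
From 2057-07-22 to 2058-02-11: 9 + 31 + 30 + 31 + 30 + 31 + 31 + 11 = 204 days (rest of July, August, September, October, November, December, January, February).
204 ÷ 7 = 29 full weeks with remainder 1, so 29 more Sundays after the first → 30.

30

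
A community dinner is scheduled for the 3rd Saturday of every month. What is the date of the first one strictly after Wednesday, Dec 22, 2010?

Jan 15, 2011

Dec 2010 starts on a Wednesday; its first Saturday is the 4th, so the 3rd Saturday is the 18th — Dec 18, 2010.
That is not after Dec 22, 2010, so look at Jan 2011.
Jan 2011 starts on a Saturday; its first Saturday is the 1st, so the 3rd Saturday is the 15th — Jan 15, 2011.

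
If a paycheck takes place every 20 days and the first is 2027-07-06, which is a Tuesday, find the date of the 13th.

2028-03-02

The 13th occurrence is 12 intervals after the first: 12 × 20 = 240 days after 2027-07-06.
July has 31 days — 25 days to the end of July leaves 215.
August has 31 days (184 left).
September has 30 days (154 left).
October has 31 days (123 left).
November has 30 days (93 left).
December has 31 days (62 left).
January has 31 days (31 left).
February has 29 days (2 left).
2 days into March → 2028-03-02.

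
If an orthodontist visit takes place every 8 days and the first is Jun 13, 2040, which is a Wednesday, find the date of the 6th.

The 6th occurrence is 5 intervals after the first: 5 × 8 = 40 days after Jun 13, 2040.
Jun has 30 days — 17 days to the end of Jun leaves 23.
23 days into Jul → Jul 23, 2040.

Jul 23, 2040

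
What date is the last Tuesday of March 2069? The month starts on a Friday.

March 2069 begins on a Friday, so the first Tuesday is March 5 (4 days later).
March 2069 has 31 days. Adding weeks: 5, 12, 19, 26 — the last one ≤ 31 is the 26th.

2069-03-26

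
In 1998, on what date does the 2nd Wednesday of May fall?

May 13, 1998

May 1998 begins on a Friday, so the first Wednesday is May 6 (5 days later).
The 2nd Wednesday is 1 weeks later: 6 + 7 = 13.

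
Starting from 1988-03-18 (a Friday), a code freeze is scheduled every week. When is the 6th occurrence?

The 6th occurrence is 5 intervals after the first: 5 × 7 = 35 days after 1988-03-18.
March has 31 days — 13 days to the end of March leaves 22.
22 days into April → 1988-04-22.

1988-04-22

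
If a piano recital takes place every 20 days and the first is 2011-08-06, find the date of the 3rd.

2011-09-15

The 3rd occurrence is 2 intervals after the first: 2 × 20 = 40 days after 2011-08-06.
August has 31 days — 25 days to the end of August leaves 15.
15 days into September → 2011-09-15.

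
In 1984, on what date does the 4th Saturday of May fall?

May 26, 1984

The first Saturday of May 1984 is May 5.
The 4th Saturday is 3 weeks later: 5 + 21 = 26.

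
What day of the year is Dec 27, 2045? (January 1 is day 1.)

Days in months before Dec: 31 + 28 + 31 + 30 + 31 + 30 + 31 + 31 + 30 + 31 + 30 = 334.
Plus 27 days into Dec → day 361.

361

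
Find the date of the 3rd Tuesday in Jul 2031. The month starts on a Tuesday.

Jul 15, 2031

Jul 2031 begins on a Tuesday, so the first Tuesday is Jul 1.
The 3rd Tuesday is 2 weeks later: 1 + 14 = 15.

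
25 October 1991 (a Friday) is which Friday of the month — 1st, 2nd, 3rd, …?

4th

Day 25 falls in week ⌈25/7⌉ of the month.
Days 1–7 hold the 1st Friday, 8–14 the 2nd, 15–21 the 3rd, 22–28 the 4th, 29–31 the 5th.
25 is in the range for the 4th.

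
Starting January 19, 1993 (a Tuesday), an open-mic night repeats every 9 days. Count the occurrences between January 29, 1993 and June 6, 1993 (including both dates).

Occurrences land 9·i days after January 19, 1993 for i = 0, 1, 2, …
January 29, 1993 is 10 days after the start; 10 ÷ 9 = 1 remainder 1; since the remainder is 1, round up to i = 2. First occurrence in the window: #3 on February 6, 1993 (2×9 = 18 days in).
June 6, 1993 is 138 days after the start; 138 ÷ 9 = 15 remainder 3. Last occurrence in the window: #16 on June 3, 1993.
Occurrences #3 through #16: 14 in total.

14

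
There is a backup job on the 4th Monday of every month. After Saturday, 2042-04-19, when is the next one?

2042-04-28

April 2042 starts on a Tuesday; its first Monday is the 7th, so the 4th Monday is the 28th — 2042-04-28.
2042-04-28 is after 2042-04-19, so that is the next one.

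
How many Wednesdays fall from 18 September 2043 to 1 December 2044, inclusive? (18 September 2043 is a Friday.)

63

18 September 2043 is a Friday; the first Wednesday on or after it is 23 September 2043 (5 days later).
From 23 September 2043 to 1 December 2044: 99 + 336 = 435 days (rest of 2043, to 1 December 2044 in 2044).
435 ÷ 7 = 62 full weeks with remainder 1, so 62 more Wednesdays after the first → 63.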